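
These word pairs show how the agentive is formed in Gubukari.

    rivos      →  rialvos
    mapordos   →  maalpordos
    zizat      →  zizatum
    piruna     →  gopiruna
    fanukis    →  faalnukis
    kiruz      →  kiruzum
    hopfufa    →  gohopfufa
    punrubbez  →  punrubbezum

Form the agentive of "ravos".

raalvos

"ravos" ends in -s. The stems ending in -s (fanukis → faalnukis, mapordos → maalpordos, rivos → rialvos) insert -al- after the first vowel.
The other patterns: stems ending in -a add the prefix go-; stems ending in -t or -z add -um.
So ravos → raalvos.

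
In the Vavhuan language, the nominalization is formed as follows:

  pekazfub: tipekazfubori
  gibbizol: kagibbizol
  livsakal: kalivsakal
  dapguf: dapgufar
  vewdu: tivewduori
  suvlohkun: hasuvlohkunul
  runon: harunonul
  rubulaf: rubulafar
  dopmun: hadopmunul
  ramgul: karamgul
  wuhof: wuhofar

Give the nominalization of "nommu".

gibbizol and runon both have last vowel 'o' yet inflect differently (kagibbizol, harunonul), so the last vowel is not what conditions the rule; the final letter is.
"nommu" ends in -u. The one such stem in the data (vewdu → tivewduori) adds ti- … -ori around the stem, so the same rule applies.
So nommu → tinommuori.

tinommuori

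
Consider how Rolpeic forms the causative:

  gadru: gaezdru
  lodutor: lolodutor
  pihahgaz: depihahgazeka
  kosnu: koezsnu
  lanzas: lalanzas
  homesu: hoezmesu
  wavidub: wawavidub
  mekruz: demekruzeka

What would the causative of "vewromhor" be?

vevewromhor

kosnu and mekruz both have last vowel 'u' yet inflect differently (koezsnu, demekruzeka), so the last vowel is not what conditions the rule; the final letter is.
"vewromhor" ends in -r. The one such stem in the data (lodutor → lolodutor) repeats the first consonant+vowel as a prefix (as do lanzas, wavidub), so the same rule applies.
So vewromhor → vevewromhor.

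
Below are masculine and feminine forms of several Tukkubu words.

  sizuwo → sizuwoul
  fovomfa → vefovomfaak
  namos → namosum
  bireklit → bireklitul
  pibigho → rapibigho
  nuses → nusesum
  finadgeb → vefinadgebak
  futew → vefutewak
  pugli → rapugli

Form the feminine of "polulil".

rapolulil

pibigho and sizuwo both end in -o yet inflect differently (rapibigho, sizuwoul), so the final letter is not what conditions the rule; the first letter is.
"polulil" begins with p-. The stems beginning with p- (pugli → rapugli, pibigho → rapibigho) add the prefix ra-.
The other patterns: stems beginning with n- add -um; stems beginning with f- add ve- … -ak around the stem; stems beginning with b- or s- add -ul.
So polulil → rapolulil.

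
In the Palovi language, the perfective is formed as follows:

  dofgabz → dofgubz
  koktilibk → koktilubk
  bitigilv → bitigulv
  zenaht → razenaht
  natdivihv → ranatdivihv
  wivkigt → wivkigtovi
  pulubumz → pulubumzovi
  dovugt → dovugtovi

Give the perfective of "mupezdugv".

bitigilv and natdivihv both end in -v yet inflect differently (bitigulv, ranatdivihv), so the final letter is not what conditions the rule; the second-to-last letter is.
"mupezdugv" has second-to-last letter 'g'. The stems whose second-to-last letter is 'g' (wivkigt → wivkigtovi, dovugt → dovugtovi) add -ovi.
So mupezdugv → mupezdugvovi.

mupezdugvovi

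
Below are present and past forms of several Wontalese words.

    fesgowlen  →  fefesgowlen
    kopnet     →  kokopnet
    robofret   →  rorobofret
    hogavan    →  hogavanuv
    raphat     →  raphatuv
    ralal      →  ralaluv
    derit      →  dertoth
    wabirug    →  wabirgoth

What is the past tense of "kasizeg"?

kakasizeg

fesgowlen and hogavan both end in -n yet inflect differently (fefesgowlen, hogavanuv), so the final letter is not what conditions the rule; the last vowel is.
"kasizeg" has last vowel 'e'. The stems whose last vowel is 'e' (fesgowlen → fefesgowlen, kopnet → kokopnet, robofret → rorobofret) repeat the first consonant+vowel as a prefix.
The other patterns: stems whose last vowel is 'a' add -uv; stems whose last vowel is 'i' or 'u' delete the last vowel and add -oth.
So kasizeg → kakasizeg.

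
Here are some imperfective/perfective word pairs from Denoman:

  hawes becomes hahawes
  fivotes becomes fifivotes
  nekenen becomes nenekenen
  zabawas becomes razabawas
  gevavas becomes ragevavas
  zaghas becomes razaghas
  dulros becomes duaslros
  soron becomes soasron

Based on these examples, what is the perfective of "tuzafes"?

hawes and zabawas both end in -s yet inflect differently (hahawes, razabawas), so the final letter is not what conditions the rule; the last vowel is.
"tuzafes" has last vowel 'e'. The stems whose last vowel is 'e' (hawes → hahawes, fivotes → fifivotes, nekenen → nenekenen) repeat the first consonant+vowel as a prefix.
The other patterns: stems whose last vowel is 'a' add the prefix ra-; stems whose last vowel is 'o' insert -as- after the first vowel.
So tuzafes → tutuzafes.

tutuzafes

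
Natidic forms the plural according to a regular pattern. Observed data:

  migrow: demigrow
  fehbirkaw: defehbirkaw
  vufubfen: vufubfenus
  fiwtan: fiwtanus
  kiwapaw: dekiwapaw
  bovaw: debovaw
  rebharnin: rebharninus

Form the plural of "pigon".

pigonus

fiwtan and fehbirkaw both have last vowel 'a' yet inflect differently (fiwtanus, defehbirkaw), so the last vowel is not what conditions the rule; the final letter is.
"pigon" ends in -n. The stems ending in -n (rebharnin → rebharninus, vufubfen → vufubfenus, fiwtan → fiwtanus) add -us.
So pigon → pigonus.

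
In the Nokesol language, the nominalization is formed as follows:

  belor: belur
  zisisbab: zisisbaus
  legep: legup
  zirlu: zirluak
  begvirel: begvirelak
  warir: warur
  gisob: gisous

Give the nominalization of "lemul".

lemulak

begvirel and legep both have last vowel 'e' yet inflect differently (begvirelak, legup), so the last vowel is not what conditions the rule; the final letter is.
"lemul" ends in -l. The one such stem in the data (begvirel → begvirelak) adds -ak, so the same rule applies.
The other patterns: stems ending in -b drop the final letter and add -us; stems ending in -p or -r change the last vowel to 'u'.
So lemul → lemulak.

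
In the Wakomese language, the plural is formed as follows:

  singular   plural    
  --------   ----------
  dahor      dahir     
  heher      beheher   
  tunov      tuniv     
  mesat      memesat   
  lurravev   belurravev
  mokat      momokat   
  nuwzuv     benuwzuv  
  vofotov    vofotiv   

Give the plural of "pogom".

nuwzuv and tunov both end in -v yet inflect differently (benuwzuv, tuniv), so the final letter is not what conditions the rule; the last vowel is.
"pogom" has last vowel 'o'. The stems whose last vowel is 'o' (tunov → tuniv, dahor → dahir, vofotov → vofotiv) change the last vowel to 'i'.
So pogom → pogim.

pogim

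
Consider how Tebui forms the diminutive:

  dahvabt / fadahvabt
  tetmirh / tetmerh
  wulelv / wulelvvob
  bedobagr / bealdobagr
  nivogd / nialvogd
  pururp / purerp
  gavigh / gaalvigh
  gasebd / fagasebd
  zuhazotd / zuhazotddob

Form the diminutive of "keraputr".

keraputrrob

tetmirh and gavigh both end in -h yet inflect differently (tetmerh, gaalvigh), so the final letter is not what conditions the rule; the second-to-last letter is.
"keraputr" has second-to-last letter 't'. The one such stem in the data (zuhazotd → zuhazotddob) doubles the final consonant and adds -ob (as does wulelv), so the same rule applies.
So keraputr → keraputrrob.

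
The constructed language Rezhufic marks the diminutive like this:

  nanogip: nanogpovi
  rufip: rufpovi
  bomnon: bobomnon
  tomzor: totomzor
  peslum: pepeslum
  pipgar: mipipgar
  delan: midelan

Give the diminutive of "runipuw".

rurunipuw

pipgar and tomzor both end in -r yet inflect differently (mipipgar, totomzor), so the final letter is not what conditions the rule; the last vowel is.
"runipuw" has last vowel 'u'. The one such stem in the data (peslum → pepeslum) repeats the first consonant+vowel as a prefix (as do tomzor, bomnon), so the same rule applies.
The other patterns: stems whose last vowel is 'a' add the prefix mi-; stems whose last vowel is 'i' delete the last vowel and add -ovi.
So runipuw → rurunipuw.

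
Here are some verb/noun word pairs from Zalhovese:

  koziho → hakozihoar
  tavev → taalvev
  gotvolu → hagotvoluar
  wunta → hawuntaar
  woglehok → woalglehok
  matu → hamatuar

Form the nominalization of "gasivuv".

gaalsivuv

"gasivuv" ends in a consonant. The stems ending in a consonant (tavev → taalvev, woglehok → woalglehok) insert -al- after the first vowel.
So gasivuv → gaalsivuv.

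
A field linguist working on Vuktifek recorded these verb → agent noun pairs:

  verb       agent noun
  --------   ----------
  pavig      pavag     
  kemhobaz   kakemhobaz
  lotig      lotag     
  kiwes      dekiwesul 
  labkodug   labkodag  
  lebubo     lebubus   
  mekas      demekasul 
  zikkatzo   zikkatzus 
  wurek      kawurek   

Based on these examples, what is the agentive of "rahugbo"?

rahugbus

mekas and kemhobaz both have last vowel 'a' yet inflect differently (demekasul, kakemhobaz), so the last vowel is not what conditions the rule; the final letter is.
"rahugbo" ends in -o. The stems ending in -o (lebubo → lebubus, zikkatzo → zikkatzus) drop the final letter and add -us.
The other patterns: stems ending in -g change the last vowel to 'a'; stems ending in -s add de- … -ul around the stem; stems ending in -k or -z add the prefix ka-.
So rahugbo → rahugbus.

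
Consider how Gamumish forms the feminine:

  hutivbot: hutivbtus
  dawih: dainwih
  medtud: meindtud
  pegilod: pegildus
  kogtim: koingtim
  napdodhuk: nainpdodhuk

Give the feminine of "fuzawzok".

fuzawzkus

pegilod and medtud both end in -d yet inflect differently (pegildus, meindtud), so the final letter is not what conditions the rule; the last vowel is.
"fuzawzok" has last vowel 'o'. The stems whose last vowel is 'o' (hutivbot → hutivbtus, pegilod → pegildus) delete the last vowel and add -us.
The other pattern: stems whose last vowel is 'i' or 'u' insert -in- after the first vowel.
So fuzawzok → fuzawzkus.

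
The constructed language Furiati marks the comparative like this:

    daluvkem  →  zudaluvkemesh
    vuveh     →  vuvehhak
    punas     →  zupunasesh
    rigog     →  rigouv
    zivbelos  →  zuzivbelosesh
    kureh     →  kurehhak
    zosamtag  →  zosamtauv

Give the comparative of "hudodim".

zuhudodimesh

zosamtag and punas both have last vowel 'a' yet inflect differently (zosamtauv, zupunasesh), so the last vowel is not what conditions the rule; the final letter is.
"hudodim" ends in -m. The one such stem in the data (daluvkem → zudaluvkemesh) adds zu- … -esh around the stem, so the same rule applies.
The other patterns: stems ending in -g drop the final letter and add -uv; stems ending in -h double the final consonant and add -ak.
So hudodim → zuhudodimesh.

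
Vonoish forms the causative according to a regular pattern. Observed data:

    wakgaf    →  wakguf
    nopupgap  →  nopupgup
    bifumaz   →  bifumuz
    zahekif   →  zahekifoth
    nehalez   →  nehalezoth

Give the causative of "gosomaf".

wakgaf and zahekif both end in -f yet inflect differently (wakguf, zahekifoth), so the final letter is not what conditions the rule; the last vowel is.
"gosomaf" has last vowel 'a'. The stems whose last vowel is 'a' (wakgaf → wakguf, nopupgap → nopupgup, bifumaz → bifumuz) change the last vowel to 'u'.
So gosomaf → gosomuf.

gosomuf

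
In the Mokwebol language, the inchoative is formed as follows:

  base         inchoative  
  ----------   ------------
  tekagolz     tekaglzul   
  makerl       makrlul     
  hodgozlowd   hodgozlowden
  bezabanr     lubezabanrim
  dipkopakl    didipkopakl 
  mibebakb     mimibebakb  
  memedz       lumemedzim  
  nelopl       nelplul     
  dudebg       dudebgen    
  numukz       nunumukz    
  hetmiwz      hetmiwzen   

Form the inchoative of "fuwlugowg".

fuwlugowgen

memedz and numukz both end in -z yet inflect differently (lumemedzim, nunumukz), so the final letter is not what conditions the rule; the second-to-last letter is.
"fuwlugowg" has second-to-last letter 'w'. The stems whose second-to-last letter is 'w' (hetmiwz → hetmiwzen, hodgozlowd → hodgozlowden) add -en.
So fuwlugowg → fuwlugowgen.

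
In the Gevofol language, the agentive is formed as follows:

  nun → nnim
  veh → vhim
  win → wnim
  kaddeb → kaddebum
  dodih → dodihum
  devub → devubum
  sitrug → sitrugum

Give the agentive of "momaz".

"momaz" has 2 vowels. The stems with 2 vowels (kaddeb → kaddebum, dodih → dodihum, devub → devubum) add -um.
So momaz → momazum.

momazum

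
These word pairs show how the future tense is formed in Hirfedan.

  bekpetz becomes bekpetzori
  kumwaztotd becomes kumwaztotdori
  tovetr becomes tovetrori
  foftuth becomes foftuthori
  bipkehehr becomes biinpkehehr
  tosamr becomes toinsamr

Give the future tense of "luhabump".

luinhabump

"luhabump" has second-to-last letter 'm'. The one such stem in the data (tosamr → toinsamr) inserts -in- after the first vowel (as does bipkehehr), so the same rule applies.
So luhabump → luinhabump.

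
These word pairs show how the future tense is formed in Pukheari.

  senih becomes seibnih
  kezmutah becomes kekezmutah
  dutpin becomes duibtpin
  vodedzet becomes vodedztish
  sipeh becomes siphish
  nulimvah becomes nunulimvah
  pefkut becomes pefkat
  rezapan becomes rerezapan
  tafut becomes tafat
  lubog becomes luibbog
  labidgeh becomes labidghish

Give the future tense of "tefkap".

"tefkap" has last vowel 'a'. The stems whose last vowel is 'a' (nulimvah → nunulimvah, rezapan → rerezapan, kezmutah → kekezmutah) repeat the first consonant+vowel as a prefix.
So tefkap → tetefkap.

tetefkap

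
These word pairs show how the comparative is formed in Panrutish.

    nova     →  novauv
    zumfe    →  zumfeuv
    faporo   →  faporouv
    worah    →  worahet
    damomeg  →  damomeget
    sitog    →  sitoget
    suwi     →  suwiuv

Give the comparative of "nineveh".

sitog and faporo both have last vowel 'o' yet inflect differently (sitoget, faporouv), so the last vowel is not what conditions the rule; whether the stem ends in a vowel or a consonant is.
"nineveh" ends in a consonant. The stems ending in a consonant (worah → worahet, damomeg → damomeget, sitog → sitoget) add -et.
The other pattern: stems ending in a vowel add -uv.
So nineveh → ninevehet.

ninevehet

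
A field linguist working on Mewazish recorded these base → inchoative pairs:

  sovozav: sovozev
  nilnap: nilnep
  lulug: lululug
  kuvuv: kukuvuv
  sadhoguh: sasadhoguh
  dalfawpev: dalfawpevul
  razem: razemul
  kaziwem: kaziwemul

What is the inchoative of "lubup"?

lulubup

sovozav and kuvuv both end in -v yet inflect differently (sovozev, kukuvuv), so the final letter is not what conditions the rule; the last vowel is.
"lubup" has last vowel 'u'. The stems whose last vowel is 'u' (lulug → lululug, kuvuv → kukuvuv, sadhoguh → sasadhoguh) repeat the first consonant+vowel as a prefix.
So lubup → lulubup.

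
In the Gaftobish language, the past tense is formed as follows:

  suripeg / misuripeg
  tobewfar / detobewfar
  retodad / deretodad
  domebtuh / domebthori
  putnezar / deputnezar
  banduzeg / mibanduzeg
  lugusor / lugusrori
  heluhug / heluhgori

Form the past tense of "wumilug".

banduzeg and heluhug both end in -g yet inflect differently (mibanduzeg, heluhgori), so the final letter is not what conditions the rule; the last vowel is.
"wumilug" has last vowel 'u'. The stems whose last vowel is 'u' (domebtuh → domebthori, heluhug → heluhgori) delete the last vowel and add -ori.
The other patterns: stems whose last vowel is 'e' add the prefix mi-; stems whose last vowel is 'a' add the prefix de-.
So wumilug → wumilgori.

wumilgori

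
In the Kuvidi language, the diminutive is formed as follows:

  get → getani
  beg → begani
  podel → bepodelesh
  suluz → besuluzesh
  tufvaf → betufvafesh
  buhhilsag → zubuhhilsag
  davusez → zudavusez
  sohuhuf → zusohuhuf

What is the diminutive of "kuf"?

beg and buhhilsag both end in -g yet inflect differently (begani, zubuhhilsag), so the final letter is not what conditions the rule; the number of vowels is.
"kuf" has 1 vowel. The stems with 1 vowel (get → getani, beg → begani) add -ani.
The other patterns: stems with 2 vowels add be- … -esh around the stem; stems with 3 vowels add the prefix zu-.
So kuf → kufani.

kufani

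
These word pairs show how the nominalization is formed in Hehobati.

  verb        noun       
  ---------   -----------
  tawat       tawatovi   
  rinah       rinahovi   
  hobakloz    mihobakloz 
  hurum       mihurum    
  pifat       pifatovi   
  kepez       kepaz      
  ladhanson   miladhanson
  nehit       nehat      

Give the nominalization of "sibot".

"sibot" has last vowel 'o'. The stems whose last vowel is 'o' (ladhanson → miladhanson, hobakloz → mihobakloz) add the prefix mi-.
The other patterns: stems whose last vowel is 'e' or 'i' change the last vowel to 'a'; stems whose last vowel is 'a' add -ovi.
So sibot → misibot.

misibot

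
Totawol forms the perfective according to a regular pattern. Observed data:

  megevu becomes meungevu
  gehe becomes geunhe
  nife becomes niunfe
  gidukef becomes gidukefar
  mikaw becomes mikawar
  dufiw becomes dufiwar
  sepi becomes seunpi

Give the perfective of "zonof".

sepi and dufiw both have last vowel 'i' yet inflect differently (seunpi, dufiwar), so the last vowel is not what conditions the rule; whether the stem ends in a vowel or a consonant is.
"zonof" ends in a consonant. The stems ending in a consonant (dufiw → dufiwar, gidukef → gidukefar, mikaw → mikawar) add -ar.
The other pattern: stems ending in a vowel insert -un- after the first vowel.
So zonof → zonofar.

zonofar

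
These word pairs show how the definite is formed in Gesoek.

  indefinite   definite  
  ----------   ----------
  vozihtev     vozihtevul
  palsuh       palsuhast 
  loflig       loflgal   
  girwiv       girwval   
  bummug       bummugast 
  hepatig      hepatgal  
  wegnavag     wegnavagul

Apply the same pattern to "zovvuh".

loflig and bummug both end in -g yet inflect differently (loflgal, bummugast), so the final letter is not what conditions the rule; the last vowel is.
"zovvuh" has last vowel 'u'. The stems whose last vowel is 'u' (bummug → bummugast, palsuh → palsuhast) add -ast.
The other patterns: stems whose last vowel is 'i' delete the last vowel and add -al; stems whose last vowel is 'a' or 'e' add -ul.
So zovvuh → zovvuhast.

zovvuhast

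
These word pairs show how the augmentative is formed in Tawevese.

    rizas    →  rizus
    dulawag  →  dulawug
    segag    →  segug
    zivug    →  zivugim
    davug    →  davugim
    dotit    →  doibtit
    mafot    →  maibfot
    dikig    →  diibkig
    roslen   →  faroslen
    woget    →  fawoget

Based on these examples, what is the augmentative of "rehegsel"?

dulawag and zivug both end in -g yet inflect differently (dulawug, zivugim), so the final letter is not what conditions the rule; the last vowel is.
"rehegsel" has last vowel 'e'. The stems whose last vowel is 'e' (roslen → faroslen, woget → fawoget) add the prefix fa-.
The other patterns: stems whose last vowel is 'a' change the last vowel to 'u'; stems whose last vowel is 'u' add -im; stems whose last vowel is 'i' or 'o' insert -ib- after the first vowel.
So rehegsel → farehegsel.

farehegsel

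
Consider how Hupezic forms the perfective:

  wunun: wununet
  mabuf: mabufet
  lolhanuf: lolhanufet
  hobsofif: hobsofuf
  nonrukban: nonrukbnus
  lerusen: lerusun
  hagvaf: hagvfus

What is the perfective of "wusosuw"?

wusosuwet

hagvaf and lolhanuf both end in -f yet inflect differently (hagvfus, lolhanufet), so the final letter is not what conditions the rule; the last vowel is.
"wusosuw" has last vowel 'u'. The stems whose last vowel is 'u' (lolhanuf → lolhanufet, mabuf → mabufet, wunun → wununet) add -et.
The other patterns: stems whose last vowel is 'a' delete the last vowel and add -us; stems whose last vowel is 'e' or 'i' change the last vowel to 'u'.
So wusosuw → wusosuwet.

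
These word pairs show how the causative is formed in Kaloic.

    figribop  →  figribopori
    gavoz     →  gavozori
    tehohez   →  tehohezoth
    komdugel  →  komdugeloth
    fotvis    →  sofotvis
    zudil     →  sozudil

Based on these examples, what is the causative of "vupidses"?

vupidsesoth

gavoz and tehohez both end in -z yet inflect differently (gavozori, tehohezoth), so the final letter is not what conditions the rule; the last vowel is.
"vupidses" has last vowel 'e'. The stems whose last vowel is 'e' (tehohez → tehohezoth, komdugel → komdugeloth) add -oth.
So vupidses → vupidsesoth.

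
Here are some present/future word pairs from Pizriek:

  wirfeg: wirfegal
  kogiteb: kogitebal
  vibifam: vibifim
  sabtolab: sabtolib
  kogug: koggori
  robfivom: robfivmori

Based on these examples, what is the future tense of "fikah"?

fikih

kogiteb and sabtolab both end in -b yet inflect differently (kogitebal, sabtolib), so the final letter is not what conditions the rule; the last vowel is.
"fikah" has last vowel 'a'. The stems whose last vowel is 'a' (vibifam → vibifim, sabtolab → sabtolib) change the last vowel to 'i'.
The other patterns: stems whose last vowel is 'e' add -al; stems whose last vowel is 'o' or 'u' delete the last vowel and add -ori.
So fikah → fikih.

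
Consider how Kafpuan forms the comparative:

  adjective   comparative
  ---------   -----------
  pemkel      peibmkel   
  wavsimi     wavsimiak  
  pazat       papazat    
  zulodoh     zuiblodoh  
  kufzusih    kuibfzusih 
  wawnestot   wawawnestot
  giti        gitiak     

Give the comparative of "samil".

"samil" ends in -l. The one such stem in the data (pemkel → peibmkel) inserts -ib- after the first vowel (as do kufzusih, zulodoh), so the same rule applies.
The other patterns: stems ending in -t repeat the first consonant+vowel as a prefix; stems ending in -i add -ak.
So samil → saibmil.

saibmil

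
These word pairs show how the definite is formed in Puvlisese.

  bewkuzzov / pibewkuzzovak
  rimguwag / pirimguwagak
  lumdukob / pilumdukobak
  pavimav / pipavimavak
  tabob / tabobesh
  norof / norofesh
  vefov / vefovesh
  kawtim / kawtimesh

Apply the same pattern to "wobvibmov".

piwobvibmovak

lumdukob and tabob both end in -b yet inflect differently (pilumdukobak, tabobesh), so the final letter is not what conditions the rule; the number of vowels is.
"wobvibmov" has 3 vowels. The stems with 3 vowels (bewkuzzov → pibewkuzzovak, rimguwag → pirimguwagak, lumdukob → pilumdukobak) add pi- … -ak around the stem.
The other pattern: stems with 2 vowels add -esh.
So wobvibmov → piwobvibmovak.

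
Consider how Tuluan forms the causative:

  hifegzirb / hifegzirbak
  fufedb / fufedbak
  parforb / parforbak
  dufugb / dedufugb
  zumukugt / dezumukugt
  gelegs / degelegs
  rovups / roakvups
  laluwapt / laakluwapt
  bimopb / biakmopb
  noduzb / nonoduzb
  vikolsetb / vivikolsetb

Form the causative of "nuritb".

nunuritb

hifegzirb and dufugb both end in -b yet inflect differently (hifegzirbak, dedufugb), so the final letter is not what conditions the rule; the second-to-last letter is.
"nuritb" has second-to-last letter 't'. The one such stem in the data (vikolsetb → vivikolsetb) repeats the first consonant+vowel as a prefix (as does noduzb), so the same rule applies.
The other patterns: stems whose second-to-last letter is 'd' or 'r' add -ak; stems whose second-to-last letter is 'g' add the prefix de-; stems whose second-to-last letter is 'p' insert -ak- after the first vowel.
So nuritb → nunuritb.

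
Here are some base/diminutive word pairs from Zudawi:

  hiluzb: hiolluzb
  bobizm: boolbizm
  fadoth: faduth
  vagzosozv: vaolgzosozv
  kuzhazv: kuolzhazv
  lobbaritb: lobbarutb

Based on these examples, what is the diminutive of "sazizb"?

saolzizb

"sazizb" has second-to-last letter 'z'. The stems whose second-to-last letter is 'z' (kuzhazv → kuolzhazv, bobizm → boolbizm, hiluzb → hiolluzb) insert -ol- after the first vowel.
So sazizb → saolzizb.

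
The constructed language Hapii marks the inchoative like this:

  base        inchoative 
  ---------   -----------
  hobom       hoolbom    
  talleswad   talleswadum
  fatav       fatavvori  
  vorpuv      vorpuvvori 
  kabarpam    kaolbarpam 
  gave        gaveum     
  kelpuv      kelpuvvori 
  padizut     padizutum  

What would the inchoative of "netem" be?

kabarpam and fatav both have last vowel 'a' yet inflect differently (kaolbarpam, fatavvori), so the last vowel is not what conditions the rule; the final letter is.
"netem" ends in -m. The stems ending in -m (hobom → hoolbom, kabarpam → kaolbarpam) insert -ol- after the first vowel.
The other patterns: stems ending in -v double the final consonant and add -ori; stems ending in -d, -e or -t add -um.
So netem → neoltem.

neoltem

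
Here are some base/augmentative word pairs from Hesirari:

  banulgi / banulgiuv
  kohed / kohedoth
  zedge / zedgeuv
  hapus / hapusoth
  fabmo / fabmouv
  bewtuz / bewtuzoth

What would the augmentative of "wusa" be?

wusauv

"wusa" ends in a vowel. The stems ending in a vowel (fabmo → fabmouv, zedge → zedgeuv, banulgi → banulgiuv) add -uv.
So wusa → wusauv.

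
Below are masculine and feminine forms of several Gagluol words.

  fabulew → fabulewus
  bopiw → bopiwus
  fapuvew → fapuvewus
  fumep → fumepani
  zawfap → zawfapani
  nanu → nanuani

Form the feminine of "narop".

"narop" ends in -p. The stems ending in -p (fumep → fumepani, zawfap → zawfapani) add -ani.
So narop → naropani.

naropani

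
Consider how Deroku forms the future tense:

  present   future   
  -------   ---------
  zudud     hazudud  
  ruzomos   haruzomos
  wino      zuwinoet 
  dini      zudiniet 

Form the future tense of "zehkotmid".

"zehkotmid" ends in a consonant. The stems ending in a consonant (zudud → hazudud, ruzomos → haruzomos) add the prefix ha-.
So zehkotmid → hazehkotmid.

hazehkotmid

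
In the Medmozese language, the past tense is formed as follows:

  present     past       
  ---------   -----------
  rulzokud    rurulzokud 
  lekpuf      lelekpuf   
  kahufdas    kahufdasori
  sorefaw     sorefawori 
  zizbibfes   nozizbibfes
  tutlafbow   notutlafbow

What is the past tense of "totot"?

nototot

kahufdas and zizbibfes both end in -s yet inflect differently (kahufdasori, nozizbibfes), so the final letter is not what conditions the rule; the last vowel is.
"totot" has last vowel 'o'. The one such stem in the data (tutlafbow → notutlafbow) adds the prefix no-, so the same rule applies.
The other patterns: stems whose last vowel is 'u' repeat the first consonant+vowel as a prefix; stems whose last vowel is 'a' add -ori.
So totot → nototot.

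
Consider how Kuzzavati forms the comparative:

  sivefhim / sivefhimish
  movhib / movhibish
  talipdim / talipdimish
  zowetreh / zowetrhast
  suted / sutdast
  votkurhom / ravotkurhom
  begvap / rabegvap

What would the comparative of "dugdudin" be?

dugdudinish

votkurhom and talipdim both end in -m yet inflect differently (ravotkurhom, talipdimish), so the final letter is not what conditions the rule; the last vowel is.
"dugdudin" has last vowel 'i'. The stems whose last vowel is 'i' (movhib → movhibish, talipdim → talipdimish, sivefhim → sivefhimish) add -ish.
So dugdudin → dugdudinish.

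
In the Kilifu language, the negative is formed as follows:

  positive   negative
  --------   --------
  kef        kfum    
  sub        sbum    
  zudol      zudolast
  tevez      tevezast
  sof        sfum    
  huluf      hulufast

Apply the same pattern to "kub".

kbum

huluf and kef both end in -f yet inflect differently (hulufast, kfum), so the final letter is not what conditions the rule; the number of vowels is.
"kub" has 1 vowel. The stems with 1 vowel (kef → kfum, sof → sfum, sub → sbum) delete the last vowel and add -um.
The other pattern: stems with 2 vowels add -ast.
So kub → kbum.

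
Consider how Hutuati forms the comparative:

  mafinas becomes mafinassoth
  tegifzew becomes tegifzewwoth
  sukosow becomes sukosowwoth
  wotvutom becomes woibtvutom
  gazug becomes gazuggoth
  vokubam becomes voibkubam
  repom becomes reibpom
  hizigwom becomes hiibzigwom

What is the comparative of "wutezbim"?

vokubam and mafinas both have last vowel 'a' yet inflect differently (voibkubam, mafinassoth), so the last vowel is not what conditions the rule; the final letter is.
"wutezbim" ends in -m. The stems ending in -m (repom → reibpom, wotvutom → woibtvutom, vokubam → voibkubam) insert -ib- after the first vowel.
The other pattern: stems ending in -g, -s or -w double the final consonant and add -oth.
So wutezbim → wuibtezbim.

wuibtezbim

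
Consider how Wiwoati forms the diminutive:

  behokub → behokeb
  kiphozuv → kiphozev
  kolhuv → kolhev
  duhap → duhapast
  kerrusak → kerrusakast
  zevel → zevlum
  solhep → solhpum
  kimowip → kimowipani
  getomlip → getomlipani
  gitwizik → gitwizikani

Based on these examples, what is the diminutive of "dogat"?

dogatast

duhap and solhep both end in -p yet inflect differently (duhapast, solhpum), so the final letter is not what conditions the rule; the last vowel is.
"dogat" has last vowel 'a'. The stems whose last vowel is 'a' (duhap → duhapast, kerrusak → kerrusakast) add -ast.
So dogat → dogatast.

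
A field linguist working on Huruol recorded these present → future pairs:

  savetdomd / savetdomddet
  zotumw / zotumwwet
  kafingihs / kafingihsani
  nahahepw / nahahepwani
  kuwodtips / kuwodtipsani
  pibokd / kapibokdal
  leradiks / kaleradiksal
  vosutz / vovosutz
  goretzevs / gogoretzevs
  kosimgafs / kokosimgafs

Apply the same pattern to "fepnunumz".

zotumw and nahahepw both end in -w yet inflect differently (zotumwwet, nahahepwani), so the final letter is not what conditions the rule; the second-to-last letter is.
"fepnunumz" has second-to-last letter 'm'. The stems whose second-to-last letter is 'm' (savetdomd → savetdomddet, zotumw → zotumwwet) double the final consonant and add -et.
So fepnunumz → fepnunumzzet.

fepnunumzzet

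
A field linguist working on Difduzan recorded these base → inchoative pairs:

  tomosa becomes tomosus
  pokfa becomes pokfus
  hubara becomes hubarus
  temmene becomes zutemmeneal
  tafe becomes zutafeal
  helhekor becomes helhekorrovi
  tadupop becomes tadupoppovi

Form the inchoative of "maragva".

tomosa and temmene both begin with t- yet inflect differently (tomosus, zutemmeneal), so the first letter is not what conditions the rule; the final letter is.
"maragva" ends in -a. The stems ending in -a (tomosa → tomosus, pokfa → pokfus, hubara → hubarus) drop the final letter and add -us.
So maragva → maragvus.

maragvus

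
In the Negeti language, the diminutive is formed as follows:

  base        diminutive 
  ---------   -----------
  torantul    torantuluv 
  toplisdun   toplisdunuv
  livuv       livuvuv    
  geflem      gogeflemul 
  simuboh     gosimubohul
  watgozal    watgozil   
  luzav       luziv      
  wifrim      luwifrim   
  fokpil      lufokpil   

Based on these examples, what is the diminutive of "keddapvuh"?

keddapvuhuv

torantul and fokpil both end in -l yet inflect differently (torantuluv, lufokpil), so the final letter is not what conditions the rule; the last vowel is.
"keddapvuh" has last vowel 'u'. The stems whose last vowel is 'u' (livuv → livuvuv, toplisdun → toplisdunuv, torantul → torantuluv) add -uv.
The other patterns: stems whose last vowel is 'i' add the prefix lu-; stems whose last vowel is 'a' change the last vowel to 'i'; stems whose last vowel is 'e' or 'o' add go- … -ul around the stem.
So keddapvuh → keddapvuhuv.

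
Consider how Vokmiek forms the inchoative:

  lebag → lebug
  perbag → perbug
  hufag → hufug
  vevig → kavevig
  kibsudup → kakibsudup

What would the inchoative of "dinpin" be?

lebag and vevig both end in -g yet inflect differently (lebug, kavevig), so the final letter is not what conditions the rule; the last vowel is.
"dinpin" has last vowel 'i'. The one such stem in the data (vevig → kavevig) adds the prefix ka-, so the same rule applies.
So dinpin → kadinpin.

kadinpin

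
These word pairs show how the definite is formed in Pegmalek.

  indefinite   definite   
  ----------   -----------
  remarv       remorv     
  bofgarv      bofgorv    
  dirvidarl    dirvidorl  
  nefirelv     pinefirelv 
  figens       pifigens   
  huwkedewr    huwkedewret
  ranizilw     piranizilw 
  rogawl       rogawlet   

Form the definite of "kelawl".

bofgarv and nefirelv both end in -v yet inflect differently (bofgorv, pinefirelv), so the final letter is not what conditions the rule; the second-to-last letter is.
"kelawl" has second-to-last letter 'w'. The stems whose second-to-last letter is 'w' (rogawl → rogawlet, huwkedewr → huwkedewret) add -et.
The other patterns: stems whose second-to-last letter is 'r' change the last vowel to 'o'; stems whose second-to-last letter is 'l' or 'n' add the prefix pi-.
So kelawl → kelawlet.

kelawlet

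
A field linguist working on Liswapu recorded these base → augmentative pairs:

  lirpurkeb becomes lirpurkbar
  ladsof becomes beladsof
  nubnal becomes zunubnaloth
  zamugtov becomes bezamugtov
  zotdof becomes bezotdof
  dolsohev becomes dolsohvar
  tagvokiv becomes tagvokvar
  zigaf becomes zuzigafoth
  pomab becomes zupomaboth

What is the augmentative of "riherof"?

beriherof

"riherof" has last vowel 'o'. The stems whose last vowel is 'o' (ladsof → beladsof, zamugtov → bezamugtov, zotdof → bezotdof) add the prefix be-.
The other patterns: stems whose last vowel is 'a' add zu- … -oth around the stem; stems whose last vowel is 'e' or 'i' delete the last vowel and add -ar.
So riherof → beriherof.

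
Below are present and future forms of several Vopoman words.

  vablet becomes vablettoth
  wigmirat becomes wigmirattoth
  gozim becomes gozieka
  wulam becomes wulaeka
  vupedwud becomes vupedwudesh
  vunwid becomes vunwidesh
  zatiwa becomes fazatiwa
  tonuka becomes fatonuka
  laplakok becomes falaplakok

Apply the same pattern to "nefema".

fanefema

wigmirat and wulam both have last vowel 'a' yet inflect differently (wigmirattoth, wulaeka), so the last vowel is not what conditions the rule; the final letter is.
"nefema" ends in -a. The stems ending in -a (zatiwa → fazatiwa, tonuka → fatonuka) add the prefix fa-.
The other patterns: stems ending in -t double the final consonant and add -oth; stems ending in -m drop the final letter and add -eka; stems ending in -d add -esh.
So nefema → fanefema.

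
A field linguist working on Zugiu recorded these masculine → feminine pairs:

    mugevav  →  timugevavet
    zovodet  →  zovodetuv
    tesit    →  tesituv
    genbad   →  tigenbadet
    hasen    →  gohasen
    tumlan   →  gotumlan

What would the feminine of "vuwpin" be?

"vuwpin" ends in -n. The stems ending in -n (hasen → gohasen, tumlan → gotumlan) add the prefix go-.
The other patterns: stems ending in -t add -uv; stems ending in -d or -v add ti- … -et around the stem.
So vuwpin → govuwpin.

govuwpin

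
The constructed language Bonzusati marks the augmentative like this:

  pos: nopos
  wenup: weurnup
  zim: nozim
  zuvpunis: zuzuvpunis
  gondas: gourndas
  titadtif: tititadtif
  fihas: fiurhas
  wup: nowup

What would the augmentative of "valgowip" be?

vavalgowip

pos and gondas both end in -s yet inflect differently (nopos, gourndas), so the final letter is not what conditions the rule; the number of vowels is.
"valgowip" has 3 vowels. The stems with 3 vowels (titadtif → tititadtif, zuvpunis → zuzuvpunis) repeat the first consonant+vowel as a prefix.
The other patterns: stems with 1 vowel add the prefix no-; stems with 2 vowels insert -ur- after the first vowel.
So valgowip → vavalgowip.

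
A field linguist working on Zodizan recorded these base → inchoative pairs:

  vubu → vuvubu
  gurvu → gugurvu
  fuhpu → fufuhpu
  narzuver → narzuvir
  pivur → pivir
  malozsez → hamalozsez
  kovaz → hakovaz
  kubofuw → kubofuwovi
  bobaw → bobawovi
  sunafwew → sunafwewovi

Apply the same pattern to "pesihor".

pesihir

vubu and pivur both have last vowel 'u' yet inflect differently (vuvubu, pivir), so the last vowel is not what conditions the rule; the final letter is.
"pesihor" ends in -r. The stems ending in -r (narzuver → narzuvir, pivur → pivir) change the last vowel to 'i'.
So pesihor → pesihir.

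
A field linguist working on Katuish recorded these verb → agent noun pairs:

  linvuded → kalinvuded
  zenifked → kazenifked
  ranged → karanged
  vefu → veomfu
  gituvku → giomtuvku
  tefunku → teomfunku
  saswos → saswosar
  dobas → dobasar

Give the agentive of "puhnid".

kapuhnid

ranged and vefu both have 2 vowels yet inflect differently (karanged, veomfu), so the number of vowels is not what conditions the rule; the final letter is.
"puhnid" ends in -d. The stems ending in -d (linvuded → kalinvuded, zenifked → kazenifked, ranged → karanged) add the prefix ka-.
The other patterns: stems ending in -u insert -om- after the first vowel; stems ending in -s add -ar.
So puhnid → kapuhnid.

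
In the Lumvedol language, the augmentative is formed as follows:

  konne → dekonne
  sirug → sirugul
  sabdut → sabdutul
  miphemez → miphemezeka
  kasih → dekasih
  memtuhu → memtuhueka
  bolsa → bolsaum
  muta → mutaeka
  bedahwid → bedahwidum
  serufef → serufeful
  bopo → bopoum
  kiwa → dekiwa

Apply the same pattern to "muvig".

muvigeka

bolsa and kiwa both end in -a yet inflect differently (bolsaum, dekiwa), so the final letter is not what conditions the rule; the first letter is.
"muvig" begins with m-. The stems beginning with m- (miphemez → miphemezeka, muta → mutaeka, memtuhu → memtuhueka) add -eka.
So muvig → muvigeka.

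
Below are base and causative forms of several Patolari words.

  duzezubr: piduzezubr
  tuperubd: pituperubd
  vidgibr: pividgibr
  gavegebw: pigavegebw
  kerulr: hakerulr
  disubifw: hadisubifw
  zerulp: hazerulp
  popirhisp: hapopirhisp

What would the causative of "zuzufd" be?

hazuzufd

"zuzufd" has second-to-last letter 'f'. The one such stem in the data (disubifw → hadisubifw) adds the prefix ha-, so the same rule applies.
The other pattern: stems whose second-to-last letter is 'b' add the prefix pi-.
So zuzufd → hazuzufd.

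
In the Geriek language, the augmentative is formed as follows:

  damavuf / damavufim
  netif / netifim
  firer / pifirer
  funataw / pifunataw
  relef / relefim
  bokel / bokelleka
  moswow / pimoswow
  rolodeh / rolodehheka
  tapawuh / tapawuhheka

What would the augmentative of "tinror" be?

pitinror

"tinror" ends in -r. The one such stem in the data (firer → pifirer) adds the prefix pi-, so the same rule applies.
The other patterns: stems ending in -f add -im; stems ending in -h or -l double the final consonant and add -eka.
So tinror → pitinror.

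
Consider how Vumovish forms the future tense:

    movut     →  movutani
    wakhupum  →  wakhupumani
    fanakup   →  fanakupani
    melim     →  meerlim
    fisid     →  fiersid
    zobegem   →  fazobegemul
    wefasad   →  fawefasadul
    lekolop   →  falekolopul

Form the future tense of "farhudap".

fafarhudapul

"farhudap" has last vowel 'a'. The one such stem in the data (wefasad → fawefasadul) adds fa- … -ul around the stem, so the same rule applies.
The other patterns: stems whose last vowel is 'u' add -ani; stems whose last vowel is 'i' insert -er- after the first vowel.
So farhudap → fafarhudapul.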